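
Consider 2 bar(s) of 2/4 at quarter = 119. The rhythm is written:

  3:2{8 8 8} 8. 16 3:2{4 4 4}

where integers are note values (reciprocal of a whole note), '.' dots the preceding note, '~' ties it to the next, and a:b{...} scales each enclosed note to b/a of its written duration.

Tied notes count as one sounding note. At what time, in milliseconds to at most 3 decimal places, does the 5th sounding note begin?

note 5 onset = 7/4b = 882.353ms

1. 0.0ms @ 0 + 168.067ms (1/3)
2. 168.067ms @ 1/3 + 168.067ms (1/3)
3. 336.134ms @ 2/3 + 168.067ms (1/3)
4. 504.202ms @ 1 + 378.151ms (3/4)
5. 882.353ms @ 7/4 + 126.05ms (1/4)
6. 1008.403ms @ 2 + 336.134ms (2/3)
7. 1344.538ms @ 8/3 + 336.134ms (2/3)
8. 1680.672ms @ 10/3 + 336.134ms (2/3)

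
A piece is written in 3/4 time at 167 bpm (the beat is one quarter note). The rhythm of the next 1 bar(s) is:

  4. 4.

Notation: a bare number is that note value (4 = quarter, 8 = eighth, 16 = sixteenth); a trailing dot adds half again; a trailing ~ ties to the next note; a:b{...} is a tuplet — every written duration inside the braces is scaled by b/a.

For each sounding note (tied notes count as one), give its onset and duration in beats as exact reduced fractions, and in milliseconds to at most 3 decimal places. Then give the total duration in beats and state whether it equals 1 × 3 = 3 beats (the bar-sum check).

1) 0.0ms=0b +538.922ms=3/2b
2) 538.922ms=3/2b +538.922ms=3/2b
Σ=3b of 3 (167bpm 3/4) — PASS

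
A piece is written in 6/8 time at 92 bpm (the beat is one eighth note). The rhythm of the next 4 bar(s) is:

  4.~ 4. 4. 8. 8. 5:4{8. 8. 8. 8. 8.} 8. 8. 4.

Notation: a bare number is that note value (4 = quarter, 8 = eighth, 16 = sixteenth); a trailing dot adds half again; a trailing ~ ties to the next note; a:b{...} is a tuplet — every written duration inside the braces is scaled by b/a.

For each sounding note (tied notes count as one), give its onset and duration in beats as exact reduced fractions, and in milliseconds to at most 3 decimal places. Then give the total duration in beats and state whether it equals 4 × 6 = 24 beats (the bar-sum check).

1) 0.0ms=0b +3913.043ms=6b
2) 3913.043ms=6b +1956.522ms=3b
3) 5869.565ms=9b +978.261ms=3/2b
4) 6847.826ms=21/2b +978.261ms=3/2b
5) 7826.087ms=12b +782.609ms=6/5b
6) 8608.696ms=66/5b +782.609ms=6/5b
7) 9391.304ms=72/5b +782.609ms=6/5b
8) 10173.913ms=78/5b +782.609ms=6/5b
9) 10956.522ms=84/5b +782.609ms=6/5b
10) 11739.13ms=18b +978.261ms=3/2b
11) 12717.391ms=39/2b +978.261ms=3/2b
12) 13695.652ms=21b +1956.522ms=3b
Σ=24b of 24 (92bpm 6/8) — PASS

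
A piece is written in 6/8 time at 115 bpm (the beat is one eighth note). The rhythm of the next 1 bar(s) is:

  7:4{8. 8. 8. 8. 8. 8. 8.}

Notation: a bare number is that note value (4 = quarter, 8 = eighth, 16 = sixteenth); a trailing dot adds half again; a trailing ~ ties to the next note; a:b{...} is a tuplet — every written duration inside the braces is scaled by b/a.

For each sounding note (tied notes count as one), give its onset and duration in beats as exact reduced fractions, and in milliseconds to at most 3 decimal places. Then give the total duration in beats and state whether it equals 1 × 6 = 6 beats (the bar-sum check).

1) 0.0ms=0b +447.205ms=6/7b
2) 447.205ms=6/7b +447.205ms=6/7b
3) 894.41ms=12/7b +447.205ms=6/7b
4) 1341.615ms=18/7b +447.205ms=6/7b
5) 1788.82ms=24/7b +447.205ms=6/7b
6) 2236.025ms=30/7b +447.205ms=6/7b
7) 2683.23ms=36/7b +447.205ms=6/7b
Σ=6b of 6 (115bpm 6/8) — PASS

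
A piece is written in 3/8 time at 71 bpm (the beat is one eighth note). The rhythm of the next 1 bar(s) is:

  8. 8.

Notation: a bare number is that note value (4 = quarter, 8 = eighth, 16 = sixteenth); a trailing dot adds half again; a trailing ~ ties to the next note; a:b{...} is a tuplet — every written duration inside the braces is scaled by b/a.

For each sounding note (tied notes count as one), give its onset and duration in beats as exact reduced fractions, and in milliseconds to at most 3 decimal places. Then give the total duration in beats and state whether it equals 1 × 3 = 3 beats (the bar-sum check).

1) 0.0ms=0b +1267.606ms=3/2b
2) 1267.606ms=3/2b +1267.606ms=3/2b
Σ=3b of 3 (71bpm 3/8) — PASS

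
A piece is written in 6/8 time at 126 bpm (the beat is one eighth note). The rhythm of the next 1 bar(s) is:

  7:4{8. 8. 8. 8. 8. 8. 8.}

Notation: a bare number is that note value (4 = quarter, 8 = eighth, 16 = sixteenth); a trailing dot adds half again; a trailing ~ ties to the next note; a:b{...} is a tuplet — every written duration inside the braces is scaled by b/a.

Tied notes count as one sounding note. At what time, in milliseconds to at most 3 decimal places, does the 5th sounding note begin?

1. 0.0ms @ 0 + 408.163ms (6/7)
2. 408.163ms @ 6/7 + 408.163ms (6/7)
3. 816.327ms @ 12/7 + 408.163ms (6/7)
4. 1224.49ms @ 18/7 + 408.163ms (6/7)
5. 1632.653ms @ 24/7 + 408.163ms (6/7)
6. 2040.816ms @ 30/7 + 408.163ms (6/7)
7. 2448.98ms @ 36/7 + 408.163ms (6/7)

note 5 onset = 24/7b = 1632.653ms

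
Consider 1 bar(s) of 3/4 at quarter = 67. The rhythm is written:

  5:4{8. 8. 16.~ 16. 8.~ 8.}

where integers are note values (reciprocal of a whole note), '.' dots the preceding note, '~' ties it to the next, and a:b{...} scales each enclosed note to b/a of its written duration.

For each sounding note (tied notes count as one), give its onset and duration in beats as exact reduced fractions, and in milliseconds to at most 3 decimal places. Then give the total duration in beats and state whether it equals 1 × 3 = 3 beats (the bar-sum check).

1) 0.0ms=0b +537.313ms=3/5b
2) 537.313ms=3/5b +537.313ms=3/5b
3) 1074.627ms=6/5b +537.313ms=3/5b
4) 1611.94ms=9/5b +1074.627ms=6/5b
Σ=3b of 3 (67bpm 3/4) — PASS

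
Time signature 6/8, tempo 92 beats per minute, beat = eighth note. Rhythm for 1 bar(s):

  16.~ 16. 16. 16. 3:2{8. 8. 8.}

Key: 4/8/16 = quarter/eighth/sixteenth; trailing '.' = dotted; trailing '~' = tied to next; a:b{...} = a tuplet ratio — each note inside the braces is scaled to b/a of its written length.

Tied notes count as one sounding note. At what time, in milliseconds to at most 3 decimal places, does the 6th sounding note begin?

1. 0.0ms @ 0 + 978.261ms (3/2)
2. 978.261ms @ 3/2 + 489.13ms (3/4)
3. 1467.391ms @ 9/4 + 489.13ms (3/4)
4. 1956.522ms @ 3 + 652.174ms (1)
5. 2608.696ms @ 4 + 652.174ms (1)
6. 3260.87ms @ 5 + 652.174ms (1)

note 6 onset = 5b = 3260.87ms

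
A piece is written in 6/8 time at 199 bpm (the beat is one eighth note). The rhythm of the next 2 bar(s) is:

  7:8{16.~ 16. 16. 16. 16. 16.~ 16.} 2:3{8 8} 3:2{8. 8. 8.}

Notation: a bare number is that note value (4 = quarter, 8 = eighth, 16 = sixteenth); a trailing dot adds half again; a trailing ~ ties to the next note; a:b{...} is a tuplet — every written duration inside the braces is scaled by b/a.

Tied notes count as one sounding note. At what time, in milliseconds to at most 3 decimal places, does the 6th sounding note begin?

1. 0.0ms @ 0 + 516.87ms (12/7)
2. 516.87ms @ 12/7 + 258.435ms (6/7)
3. 775.305ms @ 18/7 + 258.435ms (6/7)
4. 1033.74ms @ 24/7 + 258.435ms (6/7)
5. 1292.175ms @ 30/7 + 516.87ms (12/7)
6. 1809.045ms @ 6 + 452.261ms (3/2)
7. 2261.307ms @ 15/2 + 452.261ms (3/2)
8. 2713.568ms @ 9 + 301.508ms (1)
9. 3015.075ms @ 10 + 301.508ms (1)
10. 3316.583ms @ 11 + 301.508ms (1)

note 6 onset = 6b = 1809.045ms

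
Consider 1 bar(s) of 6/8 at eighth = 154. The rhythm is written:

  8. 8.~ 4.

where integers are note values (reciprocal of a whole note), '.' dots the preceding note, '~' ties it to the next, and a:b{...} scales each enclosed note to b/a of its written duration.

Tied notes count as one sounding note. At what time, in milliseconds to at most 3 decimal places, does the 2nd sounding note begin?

note 2 onset = 3/2b = 584.416ms

1. 0.0ms @ 0 + 584.416ms (3/2)
2. 584.416ms @ 3/2 + 1753.247ms (9/2)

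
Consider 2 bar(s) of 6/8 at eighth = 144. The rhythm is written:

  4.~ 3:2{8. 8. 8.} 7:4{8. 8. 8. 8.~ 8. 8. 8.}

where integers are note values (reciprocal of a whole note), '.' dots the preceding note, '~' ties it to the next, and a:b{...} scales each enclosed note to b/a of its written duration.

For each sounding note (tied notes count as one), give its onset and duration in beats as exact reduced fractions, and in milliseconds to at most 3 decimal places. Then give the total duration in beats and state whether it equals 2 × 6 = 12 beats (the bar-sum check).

1) 0.0ms=0b +1666.667ms=4b
2) 1666.667ms=4b +416.667ms=1b
3) 2083.333ms=5b +416.667ms=1b
4) 2500.0ms=6b +357.143ms=6/7b
5) 2857.143ms=48/7b +357.143ms=6/7b
6) 3214.286ms=54/7b +357.143ms=6/7b
7) 3571.429ms=60/7b +714.286ms=12/7b
8) 4285.714ms=72/7b +357.143ms=6/7b
9) 4642.857ms=78/7b +357.143ms=6/7b
Σ=12b of 12 (144bpm 6/8) — PASS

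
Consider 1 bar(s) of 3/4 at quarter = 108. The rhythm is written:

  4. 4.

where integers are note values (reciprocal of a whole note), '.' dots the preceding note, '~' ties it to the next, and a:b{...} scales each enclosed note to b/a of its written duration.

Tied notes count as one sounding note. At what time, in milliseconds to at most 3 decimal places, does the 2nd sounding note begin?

1. 0.0ms @ 0 + 833.333ms (3/2)
2. 833.333ms @ 3/2 + 833.333ms (3/2)

note 2 onset = 3/2b = 833.333ms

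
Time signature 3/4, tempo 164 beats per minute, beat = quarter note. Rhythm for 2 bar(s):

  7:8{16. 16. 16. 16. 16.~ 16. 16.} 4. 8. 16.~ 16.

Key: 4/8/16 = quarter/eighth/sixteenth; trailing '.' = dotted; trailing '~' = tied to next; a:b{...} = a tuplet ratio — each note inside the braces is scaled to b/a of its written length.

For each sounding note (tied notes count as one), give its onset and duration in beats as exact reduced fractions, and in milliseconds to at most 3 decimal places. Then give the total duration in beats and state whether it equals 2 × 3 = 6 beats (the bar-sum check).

1) 0.0ms=0b +156.794ms=3/7b
2) 156.794ms=3/7b +156.794ms=3/7b
3) 313.589ms=6/7b +156.794ms=3/7b
4) 470.383ms=9/7b +156.794ms=3/7b
5) 627.178ms=12/7b +313.589ms=6/7b
6) 940.767ms=18/7b +156.794ms=3/7b
7) 1097.561ms=3b +548.78ms=3/2b
8) 1646.341ms=9/2b +274.39ms=3/4b
9) 1920.732ms=21/4b +274.39ms=3/4b
Σ=6b of 6 (164bpm 3/4) — PASS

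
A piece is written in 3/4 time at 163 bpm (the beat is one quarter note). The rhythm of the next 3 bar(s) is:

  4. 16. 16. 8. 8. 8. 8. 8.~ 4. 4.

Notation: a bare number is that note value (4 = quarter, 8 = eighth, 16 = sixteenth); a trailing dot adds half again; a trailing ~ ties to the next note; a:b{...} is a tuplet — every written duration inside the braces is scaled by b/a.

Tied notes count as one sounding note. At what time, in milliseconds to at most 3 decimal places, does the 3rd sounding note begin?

1. 0.0ms @ 0 + 552.147ms (3/2)
2. 552.147ms @ 3/2 + 138.037ms (3/8)
3. 690.184ms @ 15/8 + 138.037ms (3/8)
4. 828.221ms @ 9/4 + 276.074ms (3/4)
5. 1104.294ms @ 3 + 276.074ms (3/4)
6. 1380.368ms @ 15/4 + 276.074ms (3/4)
7. 1656.442ms @ 9/2 + 276.074ms (3/4)
8. 1932.515ms @ 21/4 + 828.221ms (9/4)
9. 2760.736ms @ 15/2 + 552.147ms (3/2)

note 3 onset = 15/8b = 690.184ms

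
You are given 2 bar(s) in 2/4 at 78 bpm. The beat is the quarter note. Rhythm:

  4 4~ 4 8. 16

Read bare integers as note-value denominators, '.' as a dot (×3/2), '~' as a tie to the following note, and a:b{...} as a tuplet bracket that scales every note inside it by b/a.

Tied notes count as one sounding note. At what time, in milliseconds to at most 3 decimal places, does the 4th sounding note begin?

1. 0.0ms @ 0 + 769.231ms (1)
2. 769.231ms @ 1 + 1538.462ms (2)
3. 2307.692ms @ 3 + 576.923ms (3/4)
4. 2884.615ms @ 15/4 + 192.308ms (1/4)

note 4 onset = 15/4b = 2884.615ms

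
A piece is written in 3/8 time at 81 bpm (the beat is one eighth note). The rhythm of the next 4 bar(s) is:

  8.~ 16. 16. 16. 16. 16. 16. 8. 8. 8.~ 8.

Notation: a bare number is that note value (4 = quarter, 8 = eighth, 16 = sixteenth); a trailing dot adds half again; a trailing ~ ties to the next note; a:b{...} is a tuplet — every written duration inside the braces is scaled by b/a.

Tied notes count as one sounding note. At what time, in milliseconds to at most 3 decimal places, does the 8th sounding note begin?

1. 0.0ms @ 0 + 1666.667ms (9/4)
2. 1666.667ms @ 9/4 + 555.556ms (3/4)
3. 2222.222ms @ 3 + 555.556ms (3/4)
4. 2777.778ms @ 15/4 + 555.556ms (3/4)
5. 3333.333ms @ 9/2 + 555.556ms (3/4)
6. 3888.889ms @ 21/4 + 555.556ms (3/4)
7. 4444.444ms @ 6 + 1111.111ms (3/2)
8. 5555.556ms @ 15/2 + 1111.111ms (3/2)
9. 6666.667ms @ 9 + 2222.222ms (3)

note 8 onset = 15/2b = 5555.556ms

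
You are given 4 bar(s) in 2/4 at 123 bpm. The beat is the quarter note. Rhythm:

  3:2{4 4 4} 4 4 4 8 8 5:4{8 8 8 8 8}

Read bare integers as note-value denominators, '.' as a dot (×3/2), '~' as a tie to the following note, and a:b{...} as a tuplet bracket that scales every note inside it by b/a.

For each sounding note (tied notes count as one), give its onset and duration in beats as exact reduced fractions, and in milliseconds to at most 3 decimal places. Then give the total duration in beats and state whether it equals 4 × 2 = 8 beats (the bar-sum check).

1) 0.0ms=0b +325.203ms=2/3b
2) 325.203ms=2/3b +325.203ms=2/3b
3) 650.407ms=4/3b +325.203ms=2/3b
4) 975.61ms=2b +487.805ms=1b
5) 1463.415ms=3b +487.805ms=1b
6) 1951.22ms=4b +487.805ms=1b
7) 2439.024ms=5b +243.902ms=1/2b
8) 2682.927ms=11/2b +243.902ms=1/2b
9) 2926.829ms=6b +195.122ms=2/5b
10) 3121.951ms=32/5b +195.122ms=2/5b
11) 3317.073ms=34/5b +195.122ms=2/5b
12) 3512.195ms=36/5b +195.122ms=2/5b
13) 3707.317ms=38/5b +195.122ms=2/5b
Σ=8b of 8 (123bpm 2/4) — PASS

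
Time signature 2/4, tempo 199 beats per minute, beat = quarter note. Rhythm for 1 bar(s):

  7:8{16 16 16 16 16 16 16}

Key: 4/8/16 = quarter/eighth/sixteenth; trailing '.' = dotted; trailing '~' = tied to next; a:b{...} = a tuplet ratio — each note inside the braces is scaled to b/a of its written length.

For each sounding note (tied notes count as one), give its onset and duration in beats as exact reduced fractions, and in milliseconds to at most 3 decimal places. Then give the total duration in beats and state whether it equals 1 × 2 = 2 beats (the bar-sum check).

1) 0.0ms=0b +86.145ms=2/7b
2) 86.145ms=2/7b +86.145ms=2/7b
3) 172.29ms=4/7b +86.145ms=2/7b
4) 258.435ms=6/7b +86.145ms=2/7b
5) 344.58ms=8/7b +86.145ms=2/7b
6) 430.725ms=10/7b +86.145ms=2/7b
7) 516.87ms=12/7b +86.145ms=2/7b
Σ=2b of 2 (199bpm 2/4) — PASS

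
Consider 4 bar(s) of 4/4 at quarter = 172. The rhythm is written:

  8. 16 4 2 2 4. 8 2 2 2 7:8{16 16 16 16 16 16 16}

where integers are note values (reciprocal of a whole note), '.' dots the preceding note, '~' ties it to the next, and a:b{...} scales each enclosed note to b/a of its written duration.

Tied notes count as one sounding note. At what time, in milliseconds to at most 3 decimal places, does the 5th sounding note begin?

1. 0.0ms @ 0 + 261.628ms (3/4)
2. 261.628ms @ 3/4 + 87.209ms (1/4)
3. 348.837ms @ 1 + 348.837ms (1)
4. 697.674ms @ 2 + 697.674ms (2)
5. 1395.349ms @ 4 + 697.674ms (2)
6. 2093.023ms @ 6 + 523.256ms (3/2)
7. 2616.279ms @ 15/2 + 174.419ms (1/2)
8. 2790.698ms @ 8 + 697.674ms (2)
9. 3488.372ms @ 10 + 697.674ms (2)
10. 4186.047ms @ 12 + 697.674ms (2)
11. 4883.721ms @ 14 + 99.668ms (2/7)
12. 4983.389ms @ 100/7 + 99.668ms (2/7)
13. 5083.056ms @ 102/7 + 99.668ms (2/7)
14. 5182.724ms @ 104/7 + 99.668ms (2/7)
15. 5282.392ms @ 106/7 + 99.668ms (2/7)
16. 5382.06ms @ 108/7 + 99.668ms (2/7)
17. 5481.728ms @ 110/7 + 99.668ms (2/7)

note 5 onset = 4b = 1395.349ms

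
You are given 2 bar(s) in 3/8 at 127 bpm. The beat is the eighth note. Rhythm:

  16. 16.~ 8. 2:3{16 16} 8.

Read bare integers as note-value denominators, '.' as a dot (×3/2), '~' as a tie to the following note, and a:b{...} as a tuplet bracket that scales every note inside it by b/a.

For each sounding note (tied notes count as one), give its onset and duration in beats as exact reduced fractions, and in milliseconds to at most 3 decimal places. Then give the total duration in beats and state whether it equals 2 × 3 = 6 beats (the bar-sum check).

1) 0.0ms=0b +354.331ms=3/4b
2) 354.331ms=3/4b +1062.992ms=9/4b
3) 1417.323ms=3b +354.331ms=3/4b
4) 1771.654ms=15/4b +354.331ms=3/4b
5) 2125.984ms=9/2b +708.661ms=3/2b
Σ=6b of 6 (127bpm 3/8) — PASS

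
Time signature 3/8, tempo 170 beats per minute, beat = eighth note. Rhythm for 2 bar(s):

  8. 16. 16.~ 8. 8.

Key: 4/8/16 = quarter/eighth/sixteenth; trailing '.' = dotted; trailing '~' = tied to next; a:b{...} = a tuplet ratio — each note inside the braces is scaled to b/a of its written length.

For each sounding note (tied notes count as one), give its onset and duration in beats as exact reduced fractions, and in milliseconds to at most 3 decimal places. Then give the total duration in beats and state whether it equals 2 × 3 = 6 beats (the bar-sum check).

1) 0.0ms=0b +529.412ms=3/2b
2) 529.412ms=3/2b +264.706ms=3/4b
3) 794.118ms=9/4b +794.118ms=9/4b
4) 1588.235ms=9/2b +529.412ms=3/2b
Σ=6b of 6 (170bpm 3/8) — PASS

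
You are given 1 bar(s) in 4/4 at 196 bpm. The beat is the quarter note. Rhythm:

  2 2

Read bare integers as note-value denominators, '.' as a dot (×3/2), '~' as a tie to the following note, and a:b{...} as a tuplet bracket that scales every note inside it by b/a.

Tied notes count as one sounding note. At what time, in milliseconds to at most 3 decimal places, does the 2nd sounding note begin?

1. 0.0ms @ 0 + 612.245ms (2)
2. 612.245ms @ 2 + 612.245ms (2)

note 2 onset = 2b = 612.245ms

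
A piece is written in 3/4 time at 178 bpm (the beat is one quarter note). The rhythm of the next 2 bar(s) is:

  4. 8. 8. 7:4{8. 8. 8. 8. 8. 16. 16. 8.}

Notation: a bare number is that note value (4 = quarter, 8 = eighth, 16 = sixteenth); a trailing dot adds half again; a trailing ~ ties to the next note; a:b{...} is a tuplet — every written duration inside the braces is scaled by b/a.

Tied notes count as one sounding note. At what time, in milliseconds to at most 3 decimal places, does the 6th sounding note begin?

1. 0.0ms @ 0 + 505.618ms (3/2)
2. 505.618ms @ 3/2 + 252.809ms (3/4)
3. 758.427ms @ 9/4 + 252.809ms (3/4)
4. 1011.236ms @ 3 + 144.462ms (3/7)
5. 1155.698ms @ 24/7 + 144.462ms (3/7)
6. 1300.161ms @ 27/7 + 144.462ms (3/7)
7. 1444.623ms @ 30/7 + 144.462ms (3/7)
8. 1589.085ms @ 33/7 + 144.462ms (3/7)
9. 1733.547ms @ 36/7 + 72.231ms (3/14)
10. 1805.778ms @ 75/14 + 72.231ms (3/14)
11. 1878.01ms @ 39/7 + 144.462ms (3/7)

note 6 onset = 27/7b = 1300.161ms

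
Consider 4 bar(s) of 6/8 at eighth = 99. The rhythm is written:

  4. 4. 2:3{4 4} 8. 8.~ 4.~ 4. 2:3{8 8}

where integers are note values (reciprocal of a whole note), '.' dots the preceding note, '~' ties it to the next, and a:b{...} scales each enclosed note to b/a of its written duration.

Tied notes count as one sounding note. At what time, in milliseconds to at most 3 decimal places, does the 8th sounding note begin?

1. 0.0ms @ 0 + 1818.182ms (3)
2. 1818.182ms @ 3 + 1818.182ms (3)
3. 3636.364ms @ 6 + 1818.182ms (3)
4. 5454.545ms @ 9 + 1818.182ms (3)
5. 7272.727ms @ 12 + 909.091ms (3/2)
6. 8181.818ms @ 27/2 + 4545.455ms (15/2)
7. 12727.273ms @ 21 + 909.091ms (3/2)
8. 13636.364ms @ 45/2 + 909.091ms (3/2)

note 8 onset = 45/2b = 13636.364ms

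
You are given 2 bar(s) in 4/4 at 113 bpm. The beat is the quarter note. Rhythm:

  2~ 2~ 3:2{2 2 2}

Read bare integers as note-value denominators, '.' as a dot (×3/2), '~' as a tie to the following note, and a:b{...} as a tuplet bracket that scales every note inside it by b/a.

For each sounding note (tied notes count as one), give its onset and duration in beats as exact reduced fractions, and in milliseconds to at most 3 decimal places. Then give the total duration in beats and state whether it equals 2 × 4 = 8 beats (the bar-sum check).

1) 0.0ms=0b +2831.858ms=16/3b
2) 2831.858ms=16/3b +707.965ms=4/3b
3) 3539.823ms=20/3b +707.965ms=4/3b
Σ=8b of 8 (113bpm 4/4) — PASS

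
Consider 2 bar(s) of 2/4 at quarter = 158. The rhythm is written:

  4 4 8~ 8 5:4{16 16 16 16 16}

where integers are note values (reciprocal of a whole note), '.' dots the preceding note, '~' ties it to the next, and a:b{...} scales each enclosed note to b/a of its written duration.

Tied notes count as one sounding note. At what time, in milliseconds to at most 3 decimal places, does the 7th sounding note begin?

1. 0.0ms @ 0 + 379.747ms (1)
2. 379.747ms @ 1 + 379.747ms (1)
3. 759.494ms @ 2 + 379.747ms (1)
4. 1139.241ms @ 3 + 75.949ms (1/5)
5. 1215.19ms @ 16/5 + 75.949ms (1/5)
6. 1291.139ms @ 17/5 + 75.949ms (1/5)
7. 1367.089ms @ 18/5 + 75.949ms (1/5)
8. 1443.038ms @ 19/5 + 75.949ms (1/5)

note 7 onset = 18/5b = 1367.089ms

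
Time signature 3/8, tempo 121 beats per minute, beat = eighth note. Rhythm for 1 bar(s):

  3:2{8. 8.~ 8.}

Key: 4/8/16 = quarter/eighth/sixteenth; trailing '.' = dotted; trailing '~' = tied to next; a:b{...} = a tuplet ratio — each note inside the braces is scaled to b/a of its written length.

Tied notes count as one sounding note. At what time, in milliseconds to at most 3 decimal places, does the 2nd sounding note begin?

1. 0.0ms @ 0 + 495.868ms (1)
2. 495.868ms @ 1 + 991.736ms (2)

note 2 onset = 1b = 495.868ms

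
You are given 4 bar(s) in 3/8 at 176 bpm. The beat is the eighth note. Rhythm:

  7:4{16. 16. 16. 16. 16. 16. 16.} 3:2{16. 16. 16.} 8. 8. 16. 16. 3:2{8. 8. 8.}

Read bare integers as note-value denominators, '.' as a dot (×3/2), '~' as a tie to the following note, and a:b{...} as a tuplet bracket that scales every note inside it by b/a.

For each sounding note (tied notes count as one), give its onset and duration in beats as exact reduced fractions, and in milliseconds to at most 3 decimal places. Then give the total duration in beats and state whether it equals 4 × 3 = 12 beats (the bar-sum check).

1) 0.0ms=0b +146.104ms=3/7b
2) 146.104ms=3/7b +146.104ms=3/7b
3) 292.208ms=6/7b +146.104ms=3/7b
4) 438.312ms=9/7b +146.104ms=3/7b
5) 584.416ms=12/7b +146.104ms=3/7b
6) 730.519ms=15/7b +146.104ms=3/7b
7) 876.623ms=18/7b +146.104ms=3/7b
8) 1022.727ms=3b +170.455ms=1/2b
9) 1193.182ms=7/2b +170.455ms=1/2b
10) 1363.636ms=4b +170.455ms=1/2b
11) 1534.091ms=9/2b +511.364ms=3/2b
12) 2045.455ms=6b +511.364ms=3/2b
13) 2556.818ms=15/2b +255.682ms=3/4b
14) 2812.5ms=33/4b +255.682ms=3/4b
15) 3068.182ms=9b +340.909ms=1b
16) 3409.091ms=10b +340.909ms=1b
17) 3750.0ms=11b +340.909ms=1b
Σ=12b of 12 (176bpm 3/8) — PASS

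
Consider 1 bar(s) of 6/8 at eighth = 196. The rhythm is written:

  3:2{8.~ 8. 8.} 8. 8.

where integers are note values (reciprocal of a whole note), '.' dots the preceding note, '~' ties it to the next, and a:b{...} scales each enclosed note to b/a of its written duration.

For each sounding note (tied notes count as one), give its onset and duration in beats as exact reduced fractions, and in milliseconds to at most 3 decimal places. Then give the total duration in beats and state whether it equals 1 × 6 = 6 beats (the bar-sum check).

1) 0.0ms=0b +612.245ms=2b
2) 612.245ms=2b +306.122ms=1b
3) 918.367ms=3b +459.184ms=3/2b
4) 1377.551ms=9/2b +459.184ms=3/2b
Σ=6b of 6 (196bpm 6/8) — PASS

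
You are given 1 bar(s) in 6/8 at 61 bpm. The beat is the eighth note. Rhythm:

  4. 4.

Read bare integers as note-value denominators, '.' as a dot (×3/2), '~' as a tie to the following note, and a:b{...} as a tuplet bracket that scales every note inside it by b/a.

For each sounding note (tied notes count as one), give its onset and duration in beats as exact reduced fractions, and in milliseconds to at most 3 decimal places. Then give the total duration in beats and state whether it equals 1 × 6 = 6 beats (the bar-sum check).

1) 0.0ms=0b +2950.82ms=3b
2) 2950.82ms=3b +2950.82ms=3b
Σ=6b of 6 (61bpm 6/8) — PASS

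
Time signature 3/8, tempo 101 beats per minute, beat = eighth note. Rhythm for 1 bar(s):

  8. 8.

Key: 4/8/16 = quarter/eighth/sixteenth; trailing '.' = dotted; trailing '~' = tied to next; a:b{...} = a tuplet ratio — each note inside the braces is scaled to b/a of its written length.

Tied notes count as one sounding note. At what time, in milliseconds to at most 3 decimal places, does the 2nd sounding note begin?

note 2 onset = 3/2b = 891.089ms

1. 0.0ms @ 0 + 891.089ms (3/2)
2. 891.089ms @ 3/2 + 891.089ms (3/2)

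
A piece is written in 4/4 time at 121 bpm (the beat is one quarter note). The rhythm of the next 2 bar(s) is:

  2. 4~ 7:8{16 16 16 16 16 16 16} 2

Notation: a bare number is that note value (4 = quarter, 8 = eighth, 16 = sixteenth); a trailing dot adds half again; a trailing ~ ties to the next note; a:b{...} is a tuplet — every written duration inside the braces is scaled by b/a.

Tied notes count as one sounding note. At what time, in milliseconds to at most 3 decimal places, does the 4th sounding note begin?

1. 0.0ms @ 0 + 1487.603ms (3)
2. 1487.603ms @ 3 + 637.544ms (9/7)
3. 2125.148ms @ 30/7 + 141.677ms (2/7)
4. 2266.824ms @ 32/7 + 141.677ms (2/7)
5. 2408.501ms @ 34/7 + 141.677ms (2/7)
6. 2550.177ms @ 36/7 + 141.677ms (2/7)
7. 2691.854ms @ 38/7 + 141.677ms (2/7)
8. 2833.53ms @ 40/7 + 141.677ms (2/7)
9. 2975.207ms @ 6 + 991.736ms (2)

note 4 onset = 32/7b = 2266.824ms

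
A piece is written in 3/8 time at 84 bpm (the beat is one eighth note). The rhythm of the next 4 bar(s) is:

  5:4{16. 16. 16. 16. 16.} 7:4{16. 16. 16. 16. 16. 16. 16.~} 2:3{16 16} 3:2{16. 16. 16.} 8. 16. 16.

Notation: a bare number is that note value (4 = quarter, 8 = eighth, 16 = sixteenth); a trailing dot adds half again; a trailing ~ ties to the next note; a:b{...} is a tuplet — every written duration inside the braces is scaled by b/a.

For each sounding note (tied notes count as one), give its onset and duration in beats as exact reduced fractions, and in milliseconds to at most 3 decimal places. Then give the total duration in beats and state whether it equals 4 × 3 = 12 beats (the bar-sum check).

1) 0.0ms=0b +428.571ms=3/5b
2) 428.571ms=3/5b +428.571ms=3/5b
3) 857.143ms=6/5b +428.571ms=3/5b
4) 1285.714ms=9/5b +428.571ms=3/5b
5) 1714.286ms=12/5b +428.571ms=3/5b
6) 2142.857ms=3b +306.122ms=3/7b
7) 2448.98ms=24/7b +306.122ms=3/7b
8) 2755.102ms=27/7b +306.122ms=3/7b
9) 3061.224ms=30/7b +306.122ms=3/7b
10) 3367.347ms=33/7b +306.122ms=3/7b
11) 3673.469ms=36/7b +306.122ms=3/7b
12) 3979.592ms=39/7b +841.837ms=33/28b
13) 4821.429ms=27/4b +535.714ms=3/4b
14) 5357.143ms=15/2b +357.143ms=1/2b
15) 5714.286ms=8b +357.143ms=1/2b
16) 6071.429ms=17/2b +357.143ms=1/2b
17) 6428.571ms=9b +1071.429ms=3/2b
18) 7500.0ms=21/2b +535.714ms=3/4b
19) 8035.714ms=45/4b +535.714ms=3/4b
Σ=12b of 12 (84bpm 3/8) — PASS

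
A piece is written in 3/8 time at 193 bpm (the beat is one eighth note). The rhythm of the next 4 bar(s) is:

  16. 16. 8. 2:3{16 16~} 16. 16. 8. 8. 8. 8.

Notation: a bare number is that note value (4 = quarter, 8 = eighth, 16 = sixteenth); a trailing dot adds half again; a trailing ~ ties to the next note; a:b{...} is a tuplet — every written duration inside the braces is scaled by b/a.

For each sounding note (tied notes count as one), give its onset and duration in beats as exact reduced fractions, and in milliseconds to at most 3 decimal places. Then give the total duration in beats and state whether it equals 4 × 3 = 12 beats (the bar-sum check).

1) 0.0ms=0b +233.161ms=3/4b
2) 233.161ms=3/4b +233.161ms=3/4b
3) 466.321ms=3/2b +466.321ms=3/2b
4) 932.642ms=3b +233.161ms=3/4b
5) 1165.803ms=15/4b +466.321ms=3/2b
6) 1632.124ms=21/4b +233.161ms=3/4b
7) 1865.285ms=6b +466.321ms=3/2b
8) 2331.606ms=15/2b +466.321ms=3/2b
9) 2797.927ms=9b +466.321ms=3/2b
10) 3264.249ms=21/2b +466.321ms=3/2b
Σ=12b of 12 (193bpm 3/8) — PASS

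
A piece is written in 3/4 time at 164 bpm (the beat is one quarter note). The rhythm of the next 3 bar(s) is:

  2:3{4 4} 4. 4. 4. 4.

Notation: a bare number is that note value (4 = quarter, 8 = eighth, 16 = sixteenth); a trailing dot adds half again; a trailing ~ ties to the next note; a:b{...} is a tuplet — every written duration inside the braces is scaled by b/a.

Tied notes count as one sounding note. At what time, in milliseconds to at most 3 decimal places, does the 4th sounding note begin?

note 4 onset = 9/2b = 1646.341ms

1. 0.0ms @ 0 + 548.78ms (3/2)
2. 548.78ms @ 3/2 + 548.78ms (3/2)
3. 1097.561ms @ 3 + 548.78ms (3/2)
4. 1646.341ms @ 9/2 + 548.78ms (3/2)
5. 2195.122ms @ 6 + 548.78ms (3/2)
6. 2743.902ms @ 15/2 + 548.78ms (3/2)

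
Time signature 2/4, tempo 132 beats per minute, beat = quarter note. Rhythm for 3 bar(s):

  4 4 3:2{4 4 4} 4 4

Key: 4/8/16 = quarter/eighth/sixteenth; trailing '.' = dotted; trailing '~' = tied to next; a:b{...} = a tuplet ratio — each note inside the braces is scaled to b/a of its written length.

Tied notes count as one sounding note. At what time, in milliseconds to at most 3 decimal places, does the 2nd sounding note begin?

1. 0.0ms @ 0 + 454.545ms (1)
2. 454.545ms @ 1 + 454.545ms (1)
3. 909.091ms @ 2 + 303.03ms (2/3)
4. 1212.121ms @ 8/3 + 303.03ms (2/3)
5. 1515.152ms @ 10/3 + 303.03ms (2/3)
6. 1818.182ms @ 4 + 454.545ms (1)
7. 2272.727ms @ 5 + 454.545ms (1)

note 2 onset = 1b = 454.545ms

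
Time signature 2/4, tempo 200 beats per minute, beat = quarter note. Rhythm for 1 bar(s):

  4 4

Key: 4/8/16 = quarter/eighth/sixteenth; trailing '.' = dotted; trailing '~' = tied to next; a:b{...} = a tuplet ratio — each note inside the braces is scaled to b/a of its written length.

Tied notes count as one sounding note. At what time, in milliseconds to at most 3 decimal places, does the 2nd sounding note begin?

1. 0.0ms @ 0 + 300.0ms (1)
2. 300.0ms @ 1 + 300.0ms (1)

note 2 onset = 1b = 300.0ms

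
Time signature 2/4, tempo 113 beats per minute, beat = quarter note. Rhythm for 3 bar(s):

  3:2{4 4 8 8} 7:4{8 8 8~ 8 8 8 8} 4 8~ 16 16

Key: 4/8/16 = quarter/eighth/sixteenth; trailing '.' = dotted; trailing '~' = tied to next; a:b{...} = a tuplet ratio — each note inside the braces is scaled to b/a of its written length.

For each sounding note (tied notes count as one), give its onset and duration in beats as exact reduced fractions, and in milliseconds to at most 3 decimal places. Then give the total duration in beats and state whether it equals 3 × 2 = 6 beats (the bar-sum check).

1) 0.0ms=0b +353.982ms=2/3b
2) 353.982ms=2/3b +353.982ms=2/3b
3) 707.965ms=4/3b +176.991ms=1/3b
4) 884.956ms=5/3b +176.991ms=1/3b
5) 1061.947ms=2b +151.707ms=2/7b
6) 1213.654ms=16/7b +151.707ms=2/7b
7) 1365.36ms=18/7b +303.413ms=4/7b
8) 1668.774ms=22/7b +151.707ms=2/7b
9) 1820.48ms=24/7b +151.707ms=2/7b
10) 1972.187ms=26/7b +151.707ms=2/7b
11) 2123.894ms=4b +530.973ms=1b
12) 2654.867ms=5b +398.23ms=3/4b
13) 3053.097ms=23/4b +132.743ms=1/4b
Σ=6b of 6 (113bpm 2/4) — PASS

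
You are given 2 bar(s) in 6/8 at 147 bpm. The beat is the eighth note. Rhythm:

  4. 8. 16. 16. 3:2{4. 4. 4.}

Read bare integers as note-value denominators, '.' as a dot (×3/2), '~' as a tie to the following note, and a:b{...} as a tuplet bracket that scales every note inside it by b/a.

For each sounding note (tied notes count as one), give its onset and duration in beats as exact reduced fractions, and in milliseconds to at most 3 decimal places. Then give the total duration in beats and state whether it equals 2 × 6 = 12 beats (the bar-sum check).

1) 0.0ms=0b +1224.49ms=3b
2) 1224.49ms=3b +612.245ms=3/2b
3) 1836.735ms=9/2b +306.122ms=3/4b
4) 2142.857ms=21/4b +306.122ms=3/4b
5) 2448.98ms=6b +816.327ms=2b
6) 3265.306ms=8b +816.327ms=2b
7) 4081.633ms=10b +816.327ms=2b
Σ=12b of 12 (147bpm 6/8) — PASS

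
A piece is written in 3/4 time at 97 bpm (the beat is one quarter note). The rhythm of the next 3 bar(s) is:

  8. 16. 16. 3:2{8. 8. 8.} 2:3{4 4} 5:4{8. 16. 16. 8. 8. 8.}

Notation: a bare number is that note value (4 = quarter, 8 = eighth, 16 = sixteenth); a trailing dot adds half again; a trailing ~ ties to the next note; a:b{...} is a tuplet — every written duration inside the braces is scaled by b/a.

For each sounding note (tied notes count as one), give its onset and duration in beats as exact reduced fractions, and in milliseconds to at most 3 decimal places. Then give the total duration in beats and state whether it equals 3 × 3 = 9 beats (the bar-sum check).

1) 0.0ms=0b +463.918ms=3/4b
2) 463.918ms=3/4b +231.959ms=3/8b
3) 695.876ms=9/8b +231.959ms=3/8b
4) 927.835ms=3/2b +309.278ms=1/2b
5) 1237.113ms=2b +309.278ms=1/2b
6) 1546.392ms=5/2b +309.278ms=1/2b
7) 1855.67ms=3b +927.835ms=3/2b
8) 2783.505ms=9/2b +927.835ms=3/2b
9) 3711.34ms=6b +371.134ms=3/5b
10) 4082.474ms=33/5b +185.567ms=3/10b
11) 4268.041ms=69/10b +185.567ms=3/10b
12) 4453.608ms=36/5b +371.134ms=3/5b
13) 4824.742ms=39/5b +371.134ms=3/5b
14) 5195.876ms=42/5b +371.134ms=3/5b
Σ=9b of 9 (97bpm 3/4) — PASS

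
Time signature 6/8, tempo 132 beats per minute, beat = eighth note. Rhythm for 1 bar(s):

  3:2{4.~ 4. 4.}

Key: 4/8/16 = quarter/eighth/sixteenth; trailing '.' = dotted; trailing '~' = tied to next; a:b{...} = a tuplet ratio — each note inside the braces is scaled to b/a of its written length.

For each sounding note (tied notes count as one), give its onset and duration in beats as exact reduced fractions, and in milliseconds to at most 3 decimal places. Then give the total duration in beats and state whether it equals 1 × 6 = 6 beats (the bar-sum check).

1) 0.0ms=0b +1818.182ms=4b
2) 1818.182ms=4b +909.091ms=2b
Σ=6b of 6 (132bpm 6/8) — PASS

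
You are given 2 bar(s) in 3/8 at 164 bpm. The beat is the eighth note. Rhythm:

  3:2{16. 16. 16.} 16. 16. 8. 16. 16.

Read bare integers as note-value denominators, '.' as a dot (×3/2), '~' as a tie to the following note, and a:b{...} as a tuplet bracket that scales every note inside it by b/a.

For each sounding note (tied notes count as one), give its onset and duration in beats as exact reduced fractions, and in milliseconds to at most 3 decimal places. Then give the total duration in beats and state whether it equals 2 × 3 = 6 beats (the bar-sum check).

1) 0.0ms=0b +182.927ms=1/2b
2) 182.927ms=1/2b +182.927ms=1/2b
3) 365.854ms=1b +182.927ms=1/2b
4) 548.78ms=3/2b +274.39ms=3/4b
5) 823.171ms=9/4b +274.39ms=3/4b
6) 1097.561ms=3b +548.78ms=3/2b
7) 1646.341ms=9/2b +274.39ms=3/4b
8) 1920.732ms=21/4b +274.39ms=3/4b
Σ=6b of 6 (164bpm 3/8) — PASS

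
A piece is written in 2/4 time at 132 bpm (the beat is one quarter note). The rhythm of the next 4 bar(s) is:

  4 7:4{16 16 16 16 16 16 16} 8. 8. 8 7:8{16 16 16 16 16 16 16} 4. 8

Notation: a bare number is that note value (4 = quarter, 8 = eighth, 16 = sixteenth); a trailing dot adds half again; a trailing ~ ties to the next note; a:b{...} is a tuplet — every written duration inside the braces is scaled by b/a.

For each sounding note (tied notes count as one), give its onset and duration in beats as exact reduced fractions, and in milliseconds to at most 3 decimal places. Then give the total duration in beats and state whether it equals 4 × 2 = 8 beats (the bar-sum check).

1) 0.0ms=0b +454.545ms=1b
2) 454.545ms=1b +64.935ms=1/7b
3) 519.481ms=8/7b +64.935ms=1/7b
4) 584.416ms=9/7b +64.935ms=1/7b
5) 649.351ms=10/7b +64.935ms=1/7b
6) 714.286ms=11/7b +64.935ms=1/7b
7) 779.221ms=12/7b +64.935ms=1/7b
8) 844.156ms=13/7b +64.935ms=1/7b
9) 909.091ms=2b +340.909ms=3/4b
10) 1250.0ms=11/4b +340.909ms=3/4b
11) 1590.909ms=7/2b +227.273ms=1/2b
12) 1818.182ms=4b +129.87ms=2/7b
13) 1948.052ms=30/7b +129.87ms=2/7b
14) 2077.922ms=32/7b +129.87ms=2/7b
15) 2207.792ms=34/7b +129.87ms=2/7b
16) 2337.662ms=36/7b +129.87ms=2/7b
17) 2467.532ms=38/7b +129.87ms=2/7b
18) 2597.403ms=40/7b +129.87ms=2/7b
19) 2727.273ms=6b +681.818ms=3/2b
20) 3409.091ms=15/2b +227.273ms=1/2b
Σ=8b of 8 (132bpm 2/4) — PASS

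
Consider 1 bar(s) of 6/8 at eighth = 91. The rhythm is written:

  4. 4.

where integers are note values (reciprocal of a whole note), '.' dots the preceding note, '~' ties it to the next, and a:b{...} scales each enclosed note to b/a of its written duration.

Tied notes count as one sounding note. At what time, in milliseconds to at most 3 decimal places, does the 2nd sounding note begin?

1. 0.0ms @ 0 + 1978.022ms (3)
2. 1978.022ms @ 3 + 1978.022ms (3)

note 2 onset = 3b = 1978.022ms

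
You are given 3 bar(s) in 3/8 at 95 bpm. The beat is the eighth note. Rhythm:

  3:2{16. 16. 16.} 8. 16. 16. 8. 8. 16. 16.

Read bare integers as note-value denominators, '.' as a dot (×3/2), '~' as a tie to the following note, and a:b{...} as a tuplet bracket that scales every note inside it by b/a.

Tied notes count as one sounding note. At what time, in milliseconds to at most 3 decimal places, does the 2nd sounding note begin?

note 2 onset = 1/2b = 315.789ms

1. 0.0ms @ 0 + 315.789ms (1/2)
2. 315.789ms @ 1/2 + 315.789ms (1/2)
3. 631.579ms @ 1 + 315.789ms (1/2)
4. 947.368ms @ 3/2 + 947.368ms (3/2)
5. 1894.737ms @ 3 + 473.684ms (3/4)
6. 2368.421ms @ 15/4 + 473.684ms (3/4)
7. 2842.105ms @ 9/2 + 947.368ms (3/2)
8. 3789.474ms @ 6 + 947.368ms (3/2)
9. 4736.842ms @ 15/2 + 473.684ms (3/4)
10. 5210.526ms @ 33/4 + 473.684ms (3/4)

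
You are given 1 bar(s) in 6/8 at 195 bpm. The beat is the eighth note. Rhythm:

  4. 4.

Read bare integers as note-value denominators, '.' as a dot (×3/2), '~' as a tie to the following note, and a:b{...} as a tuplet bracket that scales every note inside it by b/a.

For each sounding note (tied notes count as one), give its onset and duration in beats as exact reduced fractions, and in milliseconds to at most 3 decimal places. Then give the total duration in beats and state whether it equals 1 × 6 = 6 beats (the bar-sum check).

1) 0.0ms=0b +923.077ms=3b
2) 923.077ms=3b +923.077ms=3b
Σ=6b of 6 (195bpm 6/8) — PASS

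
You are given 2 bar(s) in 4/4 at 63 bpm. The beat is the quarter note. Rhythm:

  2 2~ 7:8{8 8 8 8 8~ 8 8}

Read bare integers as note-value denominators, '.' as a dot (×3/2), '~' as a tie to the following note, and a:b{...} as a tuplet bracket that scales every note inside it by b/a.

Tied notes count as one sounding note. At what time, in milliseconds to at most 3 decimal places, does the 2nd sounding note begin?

1. 0.0ms @ 0 + 1904.762ms (2)
2. 1904.762ms @ 2 + 2448.98ms (18/7)
3. 4353.741ms @ 32/7 + 544.218ms (4/7)
4. 4897.959ms @ 36/7 + 544.218ms (4/7)
5. 5442.177ms @ 40/7 + 544.218ms (4/7)
6. 5986.395ms @ 44/7 + 1088.435ms (8/7)
7. 7074.83ms @ 52/7 + 544.218ms (4/7)

note 2 onset = 2b = 1904.762ms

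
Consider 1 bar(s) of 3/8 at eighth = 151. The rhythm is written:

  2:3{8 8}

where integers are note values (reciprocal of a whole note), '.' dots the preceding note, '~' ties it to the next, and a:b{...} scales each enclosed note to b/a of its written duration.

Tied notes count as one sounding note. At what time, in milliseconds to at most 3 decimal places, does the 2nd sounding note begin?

1. 0.0ms @ 0 + 596.026ms (3/2)
2. 596.026ms @ 3/2 + 596.026ms (3/2)

note 2 onset = 3/2b = 596.026ms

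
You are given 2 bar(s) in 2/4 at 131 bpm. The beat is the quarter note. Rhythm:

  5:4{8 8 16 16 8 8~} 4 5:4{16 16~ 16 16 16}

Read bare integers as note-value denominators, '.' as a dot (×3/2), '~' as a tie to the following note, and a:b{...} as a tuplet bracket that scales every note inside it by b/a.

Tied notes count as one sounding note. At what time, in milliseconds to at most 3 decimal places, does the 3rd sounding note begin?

note 3 onset = 4/5b = 366.412ms

1. 0.0ms @ 0 + 183.206ms (2/5)
2. 183.206ms @ 2/5 + 183.206ms (2/5)
3. 366.412ms @ 4/5 + 91.603ms (1/5)
4. 458.015ms @ 1 + 91.603ms (1/5)
5. 549.618ms @ 6/5 + 183.206ms (2/5)
6. 732.824ms @ 8/5 + 641.221ms (7/5)
7. 1374.046ms @ 3 + 91.603ms (1/5)
8. 1465.649ms @ 16/5 + 183.206ms (2/5)
9. 1648.855ms @ 18/5 + 91.603ms (1/5)
10. 1740.458ms @ 19/5 + 91.603ms (1/5)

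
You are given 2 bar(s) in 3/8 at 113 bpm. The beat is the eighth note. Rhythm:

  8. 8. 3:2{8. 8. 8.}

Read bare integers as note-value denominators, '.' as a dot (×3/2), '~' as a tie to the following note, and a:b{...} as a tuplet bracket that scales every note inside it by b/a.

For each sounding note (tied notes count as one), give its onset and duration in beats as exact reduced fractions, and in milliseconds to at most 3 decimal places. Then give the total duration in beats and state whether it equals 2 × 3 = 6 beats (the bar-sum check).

1) 0.0ms=0b +796.46ms=3/2b
2) 796.46ms=3/2b +796.46ms=3/2b
3) 1592.92ms=3b +530.973ms=1b
4) 2123.894ms=4b +530.973ms=1b
5) 2654.867ms=5b +530.973ms=1b
Σ=6b of 6 (113bpm 3/8) — PASS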